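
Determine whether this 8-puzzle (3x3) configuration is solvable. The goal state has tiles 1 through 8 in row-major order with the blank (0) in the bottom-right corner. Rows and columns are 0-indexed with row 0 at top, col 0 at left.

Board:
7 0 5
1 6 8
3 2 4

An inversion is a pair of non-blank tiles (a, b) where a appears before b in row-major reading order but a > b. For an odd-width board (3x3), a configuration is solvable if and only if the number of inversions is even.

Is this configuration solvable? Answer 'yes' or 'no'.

Inversions (pairs i<j in row-major order where tile[i] > tile[j] > 0): 17
17 is odd, so the puzzle is not solvable.

Answer: no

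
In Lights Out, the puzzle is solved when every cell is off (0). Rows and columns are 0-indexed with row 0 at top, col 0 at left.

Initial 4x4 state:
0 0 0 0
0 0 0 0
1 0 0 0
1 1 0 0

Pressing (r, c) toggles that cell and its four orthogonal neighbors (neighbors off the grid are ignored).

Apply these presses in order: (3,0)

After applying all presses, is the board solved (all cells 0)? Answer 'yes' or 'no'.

Answer: yes

Derivation:
After press 1 at (3,0):
0 0 0 0
0 0 0 0
0 0 0 0
0 0 0 0

Lights still on: 0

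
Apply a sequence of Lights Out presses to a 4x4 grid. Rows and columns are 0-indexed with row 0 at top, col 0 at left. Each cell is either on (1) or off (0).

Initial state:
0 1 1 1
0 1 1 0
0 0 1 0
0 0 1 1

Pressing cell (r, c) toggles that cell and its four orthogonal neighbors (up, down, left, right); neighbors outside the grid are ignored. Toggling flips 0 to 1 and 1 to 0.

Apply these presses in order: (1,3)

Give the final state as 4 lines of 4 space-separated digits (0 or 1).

After press 1 at (1,3):
0 1 1 0
0 1 0 1
0 0 1 1
0 0 1 1

Answer: 0 1 1 0
0 1 0 1
0 0 1 1
0 0 1 1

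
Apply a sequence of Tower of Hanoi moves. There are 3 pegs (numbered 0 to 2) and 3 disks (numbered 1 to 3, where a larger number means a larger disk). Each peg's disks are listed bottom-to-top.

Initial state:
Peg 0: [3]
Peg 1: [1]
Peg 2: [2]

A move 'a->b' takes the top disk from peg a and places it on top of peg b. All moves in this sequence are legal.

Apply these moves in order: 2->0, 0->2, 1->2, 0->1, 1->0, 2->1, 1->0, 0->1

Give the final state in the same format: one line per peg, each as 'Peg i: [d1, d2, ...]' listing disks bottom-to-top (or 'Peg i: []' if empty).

After move 1 (2->0):
Peg 0: [3, 2]
Peg 1: [1]
Peg 2: []

After move 2 (0->2):
Peg 0: [3]
Peg 1: [1]
Peg 2: [2]

After move 3 (1->2):
Peg 0: [3]
Peg 1: []
Peg 2: [2, 1]

After move 4 (0->1):
Peg 0: []
Peg 1: [3]
Peg 2: [2, 1]

After move 5 (1->0):
Peg 0: [3]
Peg 1: []
Peg 2: [2, 1]

After move 6 (2->1):
Peg 0: [3]
Peg 1: [1]
Peg 2: [2]

After move 7 (1->0):
Peg 0: [3, 1]
Peg 1: []
Peg 2: [2]

After move 8 (0->1):
Peg 0: [3]
Peg 1: [1]
Peg 2: [2]

Answer: Peg 0: [3]
Peg 1: [1]
Peg 2: [2]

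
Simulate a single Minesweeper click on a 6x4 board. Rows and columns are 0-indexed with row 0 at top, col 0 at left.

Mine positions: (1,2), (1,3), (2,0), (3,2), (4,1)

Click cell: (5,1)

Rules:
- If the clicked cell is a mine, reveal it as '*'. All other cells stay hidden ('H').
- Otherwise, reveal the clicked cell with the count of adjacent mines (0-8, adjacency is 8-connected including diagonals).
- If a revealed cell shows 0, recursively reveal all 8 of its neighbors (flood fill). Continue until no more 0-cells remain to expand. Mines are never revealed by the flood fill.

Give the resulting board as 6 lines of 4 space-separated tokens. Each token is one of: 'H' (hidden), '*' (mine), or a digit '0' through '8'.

H H H H
H H H H
H H H H
H H H H
H H H H
H 1 H H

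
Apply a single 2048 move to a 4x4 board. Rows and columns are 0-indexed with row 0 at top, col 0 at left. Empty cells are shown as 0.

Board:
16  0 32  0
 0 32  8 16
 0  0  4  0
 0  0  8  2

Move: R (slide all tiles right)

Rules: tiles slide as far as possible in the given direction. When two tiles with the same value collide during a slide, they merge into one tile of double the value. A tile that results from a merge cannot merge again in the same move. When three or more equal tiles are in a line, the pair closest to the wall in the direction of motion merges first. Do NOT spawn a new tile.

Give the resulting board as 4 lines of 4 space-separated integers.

Answer:  0  0 16 32
 0 32  8 16
 0  0  0  4
 0  0  8  2

Derivation:
Slide right:
row 0: [16, 0, 32, 0] -> [0, 0, 16, 32]
row 1: [0, 32, 8, 16] -> [0, 32, 8, 16]
row 2: [0, 0, 4, 0] -> [0, 0, 0, 4]
row 3: [0, 0, 8, 2] -> [0, 0, 8, 2]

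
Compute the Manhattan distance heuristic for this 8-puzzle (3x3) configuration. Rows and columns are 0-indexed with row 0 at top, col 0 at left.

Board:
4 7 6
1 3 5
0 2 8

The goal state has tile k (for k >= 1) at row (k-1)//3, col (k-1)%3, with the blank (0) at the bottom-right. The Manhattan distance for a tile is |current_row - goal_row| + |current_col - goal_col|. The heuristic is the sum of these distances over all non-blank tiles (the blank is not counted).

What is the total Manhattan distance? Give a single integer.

Tile 4: (0,0)->(1,0) = 1
Tile 7: (0,1)->(2,0) = 3
Tile 6: (0,2)->(1,2) = 1
Tile 1: (1,0)->(0,0) = 1
Tile 3: (1,1)->(0,2) = 2
Tile 5: (1,2)->(1,1) = 1
Tile 2: (2,1)->(0,1) = 2
Tile 8: (2,2)->(2,1) = 1
Sum: 1 + 3 + 1 + 1 + 2 + 1 + 2 + 1 = 12

Answer: 12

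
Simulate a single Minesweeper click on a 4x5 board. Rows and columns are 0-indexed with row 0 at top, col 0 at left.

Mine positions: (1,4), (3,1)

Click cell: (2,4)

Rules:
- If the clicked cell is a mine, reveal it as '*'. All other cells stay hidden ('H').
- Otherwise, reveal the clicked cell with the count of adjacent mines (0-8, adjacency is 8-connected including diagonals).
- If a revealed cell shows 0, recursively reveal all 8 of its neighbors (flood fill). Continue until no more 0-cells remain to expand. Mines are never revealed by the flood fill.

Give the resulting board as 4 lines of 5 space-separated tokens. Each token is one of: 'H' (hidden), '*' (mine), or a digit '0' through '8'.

H H H H H
H H H H H
H H H H 1
H H H H H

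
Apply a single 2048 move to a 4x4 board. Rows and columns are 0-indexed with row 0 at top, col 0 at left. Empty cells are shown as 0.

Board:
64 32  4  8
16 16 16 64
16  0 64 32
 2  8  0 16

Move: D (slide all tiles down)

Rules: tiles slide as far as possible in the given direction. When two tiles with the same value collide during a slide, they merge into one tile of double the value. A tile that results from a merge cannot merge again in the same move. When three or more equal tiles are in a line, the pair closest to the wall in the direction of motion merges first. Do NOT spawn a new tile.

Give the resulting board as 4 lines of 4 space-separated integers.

Slide down:
col 0: [64, 16, 16, 2] -> [0, 64, 32, 2]
col 1: [32, 16, 0, 8] -> [0, 32, 16, 8]
col 2: [4, 16, 64, 0] -> [0, 4, 16, 64]
col 3: [8, 64, 32, 16] -> [8, 64, 32, 16]

Answer:  0  0  0  8
64 32  4 64
32 16 16 32
 2  8 64 16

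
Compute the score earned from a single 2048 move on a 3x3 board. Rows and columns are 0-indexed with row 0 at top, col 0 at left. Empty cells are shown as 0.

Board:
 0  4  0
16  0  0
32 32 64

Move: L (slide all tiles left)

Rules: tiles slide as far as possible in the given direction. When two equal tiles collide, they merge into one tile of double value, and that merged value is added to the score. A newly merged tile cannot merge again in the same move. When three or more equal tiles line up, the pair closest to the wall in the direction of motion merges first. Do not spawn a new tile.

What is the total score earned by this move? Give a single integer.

Answer: 64

Derivation:
Slide left:
row 0: [0, 4, 0] -> [4, 0, 0]  score +0 (running 0)
row 1: [16, 0, 0] -> [16, 0, 0]  score +0 (running 0)
row 2: [32, 32, 64] -> [64, 64, 0]  score +64 (running 64)
Board after move:
 4  0  0
16  0  0
64 64  0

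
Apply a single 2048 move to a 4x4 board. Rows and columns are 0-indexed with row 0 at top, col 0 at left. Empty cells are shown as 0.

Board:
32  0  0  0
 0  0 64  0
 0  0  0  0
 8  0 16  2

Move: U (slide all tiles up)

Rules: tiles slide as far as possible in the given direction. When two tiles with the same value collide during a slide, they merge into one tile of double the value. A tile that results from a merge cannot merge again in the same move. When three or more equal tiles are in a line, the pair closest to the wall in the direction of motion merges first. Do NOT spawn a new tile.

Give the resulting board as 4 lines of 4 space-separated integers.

Answer: 32  0 64  2
 8  0 16  0
 0  0  0  0
 0  0  0  0

Derivation:
Slide up:
col 0: [32, 0, 0, 8] -> [32, 8, 0, 0]
col 1: [0, 0, 0, 0] -> [0, 0, 0, 0]
col 2: [0, 64, 0, 16] -> [64, 16, 0, 0]
col 3: [0, 0, 0, 2] -> [2, 0, 0, 0]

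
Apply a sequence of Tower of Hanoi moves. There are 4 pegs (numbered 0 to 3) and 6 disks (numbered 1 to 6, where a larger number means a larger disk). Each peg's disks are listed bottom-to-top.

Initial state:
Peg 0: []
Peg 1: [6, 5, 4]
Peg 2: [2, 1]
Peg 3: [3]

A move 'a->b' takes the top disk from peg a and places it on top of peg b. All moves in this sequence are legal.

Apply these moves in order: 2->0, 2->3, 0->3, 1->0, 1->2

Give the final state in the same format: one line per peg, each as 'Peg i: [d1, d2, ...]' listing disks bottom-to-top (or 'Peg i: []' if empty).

After move 1 (2->0):
Peg 0: [1]
Peg 1: [6, 5, 4]
Peg 2: [2]
Peg 3: [3]

After move 2 (2->3):
Peg 0: [1]
Peg 1: [6, 5, 4]
Peg 2: []
Peg 3: [3, 2]

After move 3 (0->3):
Peg 0: []
Peg 1: [6, 5, 4]
Peg 2: []
Peg 3: [3, 2, 1]

After move 4 (1->0):
Peg 0: [4]
Peg 1: [6, 5]
Peg 2: []
Peg 3: [3, 2, 1]

After move 5 (1->2):
Peg 0: [4]
Peg 1: [6]
Peg 2: [5]
Peg 3: [3, 2, 1]

Answer: Peg 0: [4]
Peg 1: [6]
Peg 2: [5]
Peg 3: [3, 2, 1]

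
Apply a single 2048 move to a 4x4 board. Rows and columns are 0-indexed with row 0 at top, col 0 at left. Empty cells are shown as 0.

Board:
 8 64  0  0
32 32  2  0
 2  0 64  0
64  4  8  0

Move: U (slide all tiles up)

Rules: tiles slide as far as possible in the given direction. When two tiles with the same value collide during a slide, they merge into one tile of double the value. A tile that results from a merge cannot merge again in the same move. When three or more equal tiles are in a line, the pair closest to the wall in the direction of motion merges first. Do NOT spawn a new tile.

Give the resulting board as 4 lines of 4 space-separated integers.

Slide up:
col 0: [8, 32, 2, 64] -> [8, 32, 2, 64]
col 1: [64, 32, 0, 4] -> [64, 32, 4, 0]
col 2: [0, 2, 64, 8] -> [2, 64, 8, 0]
col 3: [0, 0, 0, 0] -> [0, 0, 0, 0]

Answer:  8 64  2  0
32 32 64  0
 2  4  8  0
64  0  0  0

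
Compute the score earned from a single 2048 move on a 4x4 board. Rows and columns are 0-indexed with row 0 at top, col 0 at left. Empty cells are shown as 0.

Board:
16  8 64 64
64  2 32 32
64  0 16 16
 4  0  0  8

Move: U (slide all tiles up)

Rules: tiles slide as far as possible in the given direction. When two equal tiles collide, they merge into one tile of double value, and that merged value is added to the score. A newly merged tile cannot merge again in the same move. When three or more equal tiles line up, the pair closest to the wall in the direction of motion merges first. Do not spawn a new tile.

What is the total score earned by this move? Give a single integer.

Slide up:
col 0: [16, 64, 64, 4] -> [16, 128, 4, 0]  score +128 (running 128)
col 1: [8, 2, 0, 0] -> [8, 2, 0, 0]  score +0 (running 128)
col 2: [64, 32, 16, 0] -> [64, 32, 16, 0]  score +0 (running 128)
col 3: [64, 32, 16, 8] -> [64, 32, 16, 8]  score +0 (running 128)
Board after move:
 16   8  64  64
128   2  32  32
  4   0  16  16
  0   0   0   8

Answer: 128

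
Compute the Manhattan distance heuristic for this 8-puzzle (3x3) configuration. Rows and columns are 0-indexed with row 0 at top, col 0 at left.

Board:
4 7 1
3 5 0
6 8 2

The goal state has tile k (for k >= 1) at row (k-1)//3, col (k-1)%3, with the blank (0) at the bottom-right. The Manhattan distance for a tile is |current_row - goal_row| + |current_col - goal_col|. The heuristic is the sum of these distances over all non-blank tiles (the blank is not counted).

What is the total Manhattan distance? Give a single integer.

Answer: 15

Derivation:
Tile 4: (0,0)->(1,0) = 1
Tile 7: (0,1)->(2,0) = 3
Tile 1: (0,2)->(0,0) = 2
Tile 3: (1,0)->(0,2) = 3
Tile 5: (1,1)->(1,1) = 0
Tile 6: (2,0)->(1,2) = 3
Tile 8: (2,1)->(2,1) = 0
Tile 2: (2,2)->(0,1) = 3
Sum: 1 + 3 + 2 + 3 + 0 + 3 + 0 + 3 = 15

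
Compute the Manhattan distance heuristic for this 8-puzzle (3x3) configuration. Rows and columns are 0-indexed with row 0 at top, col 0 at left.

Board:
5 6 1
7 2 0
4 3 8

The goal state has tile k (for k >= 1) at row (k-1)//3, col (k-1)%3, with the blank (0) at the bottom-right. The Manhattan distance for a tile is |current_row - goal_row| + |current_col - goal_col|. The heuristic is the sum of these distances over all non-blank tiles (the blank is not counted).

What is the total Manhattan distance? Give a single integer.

Tile 5: (0,0)->(1,1) = 2
Tile 6: (0,1)->(1,2) = 2
Tile 1: (0,2)->(0,0) = 2
Tile 7: (1,0)->(2,0) = 1
Tile 2: (1,1)->(0,1) = 1
Tile 4: (2,0)->(1,0) = 1
Tile 3: (2,1)->(0,2) = 3
Tile 8: (2,2)->(2,1) = 1
Sum: 2 + 2 + 2 + 1 + 1 + 1 + 3 + 1 = 13

Answer: 13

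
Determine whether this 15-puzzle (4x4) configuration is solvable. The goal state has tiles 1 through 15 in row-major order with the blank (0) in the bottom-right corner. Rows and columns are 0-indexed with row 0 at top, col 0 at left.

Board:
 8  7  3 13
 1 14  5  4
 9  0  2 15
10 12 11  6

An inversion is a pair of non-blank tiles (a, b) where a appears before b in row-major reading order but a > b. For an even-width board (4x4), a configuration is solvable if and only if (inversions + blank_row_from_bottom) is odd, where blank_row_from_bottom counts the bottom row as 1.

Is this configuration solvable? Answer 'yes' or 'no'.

Inversions: 45
Blank is in row 2 (0-indexed from top), which is row 2 counting from the bottom (bottom = 1).
45 + 2 = 47, which is odd, so the puzzle is solvable.

Answer: yes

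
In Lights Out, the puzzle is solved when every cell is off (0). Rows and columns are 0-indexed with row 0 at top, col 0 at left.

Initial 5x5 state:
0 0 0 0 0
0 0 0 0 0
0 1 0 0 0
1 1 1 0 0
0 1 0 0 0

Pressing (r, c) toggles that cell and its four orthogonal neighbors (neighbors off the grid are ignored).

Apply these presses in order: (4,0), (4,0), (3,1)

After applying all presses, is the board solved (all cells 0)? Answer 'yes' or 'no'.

After press 1 at (4,0):
0 0 0 0 0
0 0 0 0 0
0 1 0 0 0
0 1 1 0 0
1 0 0 0 0

After press 2 at (4,0):
0 0 0 0 0
0 0 0 0 0
0 1 0 0 0
1 1 1 0 0
0 1 0 0 0

After press 3 at (3,1):
0 0 0 0 0
0 0 0 0 0
0 0 0 0 0
0 0 0 0 0
0 0 0 0 0

Lights still on: 0

Answer: yes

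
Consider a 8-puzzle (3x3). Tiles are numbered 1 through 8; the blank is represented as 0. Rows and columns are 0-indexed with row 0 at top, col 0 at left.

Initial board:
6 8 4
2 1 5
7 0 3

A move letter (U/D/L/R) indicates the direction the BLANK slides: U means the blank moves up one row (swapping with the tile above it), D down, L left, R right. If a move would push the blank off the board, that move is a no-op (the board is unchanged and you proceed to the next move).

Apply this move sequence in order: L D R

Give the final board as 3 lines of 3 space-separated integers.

Answer: 6 8 4
2 1 5
7 0 3

Derivation:
After move 1 (L):
6 8 4
2 1 5
0 7 3

After move 2 (D):
6 8 4
2 1 5
0 7 3

After move 3 (R):
6 8 4
2 1 5
7 0 3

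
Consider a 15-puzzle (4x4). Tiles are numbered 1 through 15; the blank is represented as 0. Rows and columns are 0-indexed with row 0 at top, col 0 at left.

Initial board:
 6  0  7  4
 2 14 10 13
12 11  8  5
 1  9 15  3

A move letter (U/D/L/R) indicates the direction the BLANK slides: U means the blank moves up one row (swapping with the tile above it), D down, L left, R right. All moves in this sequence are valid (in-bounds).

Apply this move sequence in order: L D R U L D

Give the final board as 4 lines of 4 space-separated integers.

Answer: 14  2  7  4
 0  6 10 13
12 11  8  5
 1  9 15  3

Derivation:
After move 1 (L):
 0  6  7  4
 2 14 10 13
12 11  8  5
 1  9 15  3

After move 2 (D):
 2  6  7  4
 0 14 10 13
12 11  8  5
 1  9 15  3

After move 3 (R):
 2  6  7  4
14  0 10 13
12 11  8  5
 1  9 15  3

After move 4 (U):
 2  0  7  4
14  6 10 13
12 11  8  5
 1  9 15  3

After move 5 (L):
 0  2  7  4
14  6 10 13
12 11  8  5
 1  9 15  3

After move 6 (D):
14  2  7  4
 0  6 10 13
12 11  8  5
 1  9 15  3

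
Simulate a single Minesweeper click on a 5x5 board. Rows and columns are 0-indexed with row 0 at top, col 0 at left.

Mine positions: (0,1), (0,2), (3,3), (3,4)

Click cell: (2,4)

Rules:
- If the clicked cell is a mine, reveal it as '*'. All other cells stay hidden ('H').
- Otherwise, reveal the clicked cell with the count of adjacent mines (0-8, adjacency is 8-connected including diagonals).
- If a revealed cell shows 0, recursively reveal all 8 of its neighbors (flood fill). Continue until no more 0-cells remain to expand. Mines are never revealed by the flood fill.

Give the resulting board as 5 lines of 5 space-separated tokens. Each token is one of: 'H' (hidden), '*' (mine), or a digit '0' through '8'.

H H H H H
H H H H H
H H H H 2
H H H H H
H H H H H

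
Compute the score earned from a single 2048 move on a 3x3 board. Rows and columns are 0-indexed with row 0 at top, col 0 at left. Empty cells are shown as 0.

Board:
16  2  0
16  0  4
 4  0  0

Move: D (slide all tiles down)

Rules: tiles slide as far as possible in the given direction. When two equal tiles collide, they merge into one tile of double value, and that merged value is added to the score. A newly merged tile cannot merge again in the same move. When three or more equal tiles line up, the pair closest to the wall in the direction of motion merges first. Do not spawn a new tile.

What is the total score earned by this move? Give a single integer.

Answer: 32

Derivation:
Slide down:
col 0: [16, 16, 4] -> [0, 32, 4]  score +32 (running 32)
col 1: [2, 0, 0] -> [0, 0, 2]  score +0 (running 32)
col 2: [0, 4, 0] -> [0, 0, 4]  score +0 (running 32)
Board after move:
 0  0  0
32  0  0
 4  2  4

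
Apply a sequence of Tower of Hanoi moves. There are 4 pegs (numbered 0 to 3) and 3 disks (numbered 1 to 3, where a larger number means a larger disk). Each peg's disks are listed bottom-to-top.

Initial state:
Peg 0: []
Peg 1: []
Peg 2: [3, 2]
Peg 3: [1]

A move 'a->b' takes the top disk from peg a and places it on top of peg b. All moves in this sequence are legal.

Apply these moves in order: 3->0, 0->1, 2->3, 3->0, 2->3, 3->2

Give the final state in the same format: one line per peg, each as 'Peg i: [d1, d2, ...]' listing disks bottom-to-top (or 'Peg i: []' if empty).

After move 1 (3->0):
Peg 0: [1]
Peg 1: []
Peg 2: [3, 2]
Peg 3: []

After move 2 (0->1):
Peg 0: []
Peg 1: [1]
Peg 2: [3, 2]
Peg 3: []

After move 3 (2->3):
Peg 0: []
Peg 1: [1]
Peg 2: [3]
Peg 3: [2]

After move 4 (3->0):
Peg 0: [2]
Peg 1: [1]
Peg 2: [3]
Peg 3: []

After move 5 (2->3):
Peg 0: [2]
Peg 1: [1]
Peg 2: []
Peg 3: [3]

After move 6 (3->2):
Peg 0: [2]
Peg 1: [1]
Peg 2: [3]
Peg 3: []

Answer: Peg 0: [2]
Peg 1: [1]
Peg 2: [3]
Peg 3: []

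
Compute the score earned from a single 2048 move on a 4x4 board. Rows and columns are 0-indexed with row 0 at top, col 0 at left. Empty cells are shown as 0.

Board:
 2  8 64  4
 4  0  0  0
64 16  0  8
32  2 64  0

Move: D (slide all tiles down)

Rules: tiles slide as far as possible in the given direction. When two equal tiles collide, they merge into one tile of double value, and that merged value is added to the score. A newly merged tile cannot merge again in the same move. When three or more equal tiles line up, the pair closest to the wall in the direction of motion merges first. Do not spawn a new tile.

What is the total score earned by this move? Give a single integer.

Answer: 128

Derivation:
Slide down:
col 0: [2, 4, 64, 32] -> [2, 4, 64, 32]  score +0 (running 0)
col 1: [8, 0, 16, 2] -> [0, 8, 16, 2]  score +0 (running 0)
col 2: [64, 0, 0, 64] -> [0, 0, 0, 128]  score +128 (running 128)
col 3: [4, 0, 8, 0] -> [0, 0, 4, 8]  score +0 (running 128)
Board after move:
  2   0   0   0
  4   8   0   0
 64  16   0   4
 32   2 128   8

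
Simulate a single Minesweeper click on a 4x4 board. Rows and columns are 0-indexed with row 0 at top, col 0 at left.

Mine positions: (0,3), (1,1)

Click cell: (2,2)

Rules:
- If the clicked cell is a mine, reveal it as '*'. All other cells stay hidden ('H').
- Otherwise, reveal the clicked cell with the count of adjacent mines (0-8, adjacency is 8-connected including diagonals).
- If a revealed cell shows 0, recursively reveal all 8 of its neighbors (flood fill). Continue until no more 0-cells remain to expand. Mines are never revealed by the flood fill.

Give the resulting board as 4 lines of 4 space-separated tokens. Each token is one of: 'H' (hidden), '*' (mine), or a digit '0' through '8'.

H H H H
H H H H
H H 1 H
H H H H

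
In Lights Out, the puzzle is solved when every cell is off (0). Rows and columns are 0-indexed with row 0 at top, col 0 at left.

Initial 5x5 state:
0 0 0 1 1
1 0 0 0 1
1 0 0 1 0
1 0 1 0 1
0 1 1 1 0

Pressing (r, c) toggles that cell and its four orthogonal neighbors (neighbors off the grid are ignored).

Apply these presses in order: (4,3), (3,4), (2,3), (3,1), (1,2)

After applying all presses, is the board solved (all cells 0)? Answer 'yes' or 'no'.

Answer: no

Derivation:
After press 1 at (4,3):
0 0 0 1 1
1 0 0 0 1
1 0 0 1 0
1 0 1 1 1
0 1 0 0 1

After press 2 at (3,4):
0 0 0 1 1
1 0 0 0 1
1 0 0 1 1
1 0 1 0 0
0 1 0 0 0

After press 3 at (2,3):
0 0 0 1 1
1 0 0 1 1
1 0 1 0 0
1 0 1 1 0
0 1 0 0 0

After press 4 at (3,1):
0 0 0 1 1
1 0 0 1 1
1 1 1 0 0
0 1 0 1 0
0 0 0 0 0

After press 5 at (1,2):
0 0 1 1 1
1 1 1 0 1
1 1 0 0 0
0 1 0 1 0
0 0 0 0 0

Lights still on: 11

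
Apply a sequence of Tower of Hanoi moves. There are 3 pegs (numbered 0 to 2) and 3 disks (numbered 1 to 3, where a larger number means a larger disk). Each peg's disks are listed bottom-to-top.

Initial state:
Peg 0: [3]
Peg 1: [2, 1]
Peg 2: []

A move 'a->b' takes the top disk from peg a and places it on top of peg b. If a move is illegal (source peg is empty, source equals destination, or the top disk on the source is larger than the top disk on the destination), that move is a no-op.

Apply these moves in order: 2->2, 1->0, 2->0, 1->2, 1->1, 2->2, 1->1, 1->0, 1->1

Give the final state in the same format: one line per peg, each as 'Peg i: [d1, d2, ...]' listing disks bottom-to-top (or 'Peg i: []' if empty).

After move 1 (2->2):
Peg 0: [3]
Peg 1: [2, 1]
Peg 2: []

After move 2 (1->0):
Peg 0: [3, 1]
Peg 1: [2]
Peg 2: []

After move 3 (2->0):
Peg 0: [3, 1]
Peg 1: [2]
Peg 2: []

After move 4 (1->2):
Peg 0: [3, 1]
Peg 1: []
Peg 2: [2]

After move 5 (1->1):
Peg 0: [3, 1]
Peg 1: []
Peg 2: [2]

After move 6 (2->2):
Peg 0: [3, 1]
Peg 1: []
Peg 2: [2]

After move 7 (1->1):
Peg 0: [3, 1]
Peg 1: []
Peg 2: [2]

After move 8 (1->0):
Peg 0: [3, 1]
Peg 1: []
Peg 2: [2]

After move 9 (1->1):
Peg 0: [3, 1]
Peg 1: []
Peg 2: [2]

Answer: Peg 0: [3, 1]
Peg 1: []
Peg 2: [2]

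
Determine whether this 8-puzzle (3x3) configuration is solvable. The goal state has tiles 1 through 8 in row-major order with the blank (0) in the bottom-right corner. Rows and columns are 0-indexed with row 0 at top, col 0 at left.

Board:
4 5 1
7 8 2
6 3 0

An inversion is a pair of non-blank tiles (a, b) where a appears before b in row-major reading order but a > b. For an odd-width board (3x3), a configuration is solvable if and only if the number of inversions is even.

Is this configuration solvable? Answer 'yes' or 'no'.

Answer: no

Derivation:
Inversions (pairs i<j in row-major order where tile[i] > tile[j] > 0): 13
13 is odd, so the puzzle is not solvable.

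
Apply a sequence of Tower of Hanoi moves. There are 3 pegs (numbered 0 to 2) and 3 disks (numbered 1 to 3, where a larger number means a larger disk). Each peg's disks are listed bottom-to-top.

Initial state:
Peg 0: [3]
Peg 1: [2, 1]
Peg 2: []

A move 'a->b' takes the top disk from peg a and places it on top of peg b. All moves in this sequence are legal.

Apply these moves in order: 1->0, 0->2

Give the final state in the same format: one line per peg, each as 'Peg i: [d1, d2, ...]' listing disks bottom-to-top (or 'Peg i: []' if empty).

Answer: Peg 0: [3]
Peg 1: [2]
Peg 2: [1]

Derivation:
After move 1 (1->0):
Peg 0: [3, 1]
Peg 1: [2]
Peg 2: []

After move 2 (0->2):
Peg 0: [3]
Peg 1: [2]
Peg 2: [1]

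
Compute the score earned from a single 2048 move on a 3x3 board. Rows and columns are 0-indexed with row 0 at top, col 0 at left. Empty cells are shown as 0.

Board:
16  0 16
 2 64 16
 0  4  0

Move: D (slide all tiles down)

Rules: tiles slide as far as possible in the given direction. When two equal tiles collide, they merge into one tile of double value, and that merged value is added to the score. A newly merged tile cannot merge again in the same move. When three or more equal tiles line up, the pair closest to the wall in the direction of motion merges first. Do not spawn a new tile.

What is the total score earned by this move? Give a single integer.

Answer: 32

Derivation:
Slide down:
col 0: [16, 2, 0] -> [0, 16, 2]  score +0 (running 0)
col 1: [0, 64, 4] -> [0, 64, 4]  score +0 (running 0)
col 2: [16, 16, 0] -> [0, 0, 32]  score +32 (running 32)
Board after move:
 0  0  0
16 64  0
 2  4 32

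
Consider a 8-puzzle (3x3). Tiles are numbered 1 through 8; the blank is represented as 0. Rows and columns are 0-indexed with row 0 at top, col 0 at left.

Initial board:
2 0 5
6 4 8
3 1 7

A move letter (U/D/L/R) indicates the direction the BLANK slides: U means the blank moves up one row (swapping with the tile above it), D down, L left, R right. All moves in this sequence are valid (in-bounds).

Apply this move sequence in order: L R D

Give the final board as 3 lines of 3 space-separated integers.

After move 1 (L):
0 2 5
6 4 8
3 1 7

After move 2 (R):
2 0 5
6 4 8
3 1 7

After move 3 (D):
2 4 5
6 0 8
3 1 7

Answer: 2 4 5
6 0 8
3 1 7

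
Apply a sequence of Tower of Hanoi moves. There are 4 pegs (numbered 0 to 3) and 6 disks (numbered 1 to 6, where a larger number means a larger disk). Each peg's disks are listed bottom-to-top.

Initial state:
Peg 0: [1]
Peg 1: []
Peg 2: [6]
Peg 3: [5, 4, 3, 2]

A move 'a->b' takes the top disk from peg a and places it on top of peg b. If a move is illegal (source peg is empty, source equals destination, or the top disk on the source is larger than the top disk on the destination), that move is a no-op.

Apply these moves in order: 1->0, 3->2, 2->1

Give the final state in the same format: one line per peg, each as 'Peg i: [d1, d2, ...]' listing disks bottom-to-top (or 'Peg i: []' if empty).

After move 1 (1->0):
Peg 0: [1]
Peg 1: []
Peg 2: [6]
Peg 3: [5, 4, 3, 2]

After move 2 (3->2):
Peg 0: [1]
Peg 1: []
Peg 2: [6, 2]
Peg 3: [5, 4, 3]

After move 3 (2->1):
Peg 0: [1]
Peg 1: [2]
Peg 2: [6]
Peg 3: [5, 4, 3]

Answer: Peg 0: [1]
Peg 1: [2]
Peg 2: [6]
Peg 3: [5, 4, 3]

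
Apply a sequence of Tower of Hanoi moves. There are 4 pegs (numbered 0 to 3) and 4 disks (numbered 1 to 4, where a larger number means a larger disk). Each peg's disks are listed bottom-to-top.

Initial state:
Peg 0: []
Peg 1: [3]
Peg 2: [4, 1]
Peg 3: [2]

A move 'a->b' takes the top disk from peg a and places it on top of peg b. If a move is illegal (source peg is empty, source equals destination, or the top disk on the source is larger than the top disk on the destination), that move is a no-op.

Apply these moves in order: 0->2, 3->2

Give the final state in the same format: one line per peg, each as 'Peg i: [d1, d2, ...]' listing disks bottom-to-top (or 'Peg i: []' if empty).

Answer: Peg 0: []
Peg 1: [3]
Peg 2: [4, 1]
Peg 3: [2]

Derivation:
After move 1 (0->2):
Peg 0: []
Peg 1: [3]
Peg 2: [4, 1]
Peg 3: [2]

After move 2 (3->2):
Peg 0: []
Peg 1: [3]
Peg 2: [4, 1]
Peg 3: [2]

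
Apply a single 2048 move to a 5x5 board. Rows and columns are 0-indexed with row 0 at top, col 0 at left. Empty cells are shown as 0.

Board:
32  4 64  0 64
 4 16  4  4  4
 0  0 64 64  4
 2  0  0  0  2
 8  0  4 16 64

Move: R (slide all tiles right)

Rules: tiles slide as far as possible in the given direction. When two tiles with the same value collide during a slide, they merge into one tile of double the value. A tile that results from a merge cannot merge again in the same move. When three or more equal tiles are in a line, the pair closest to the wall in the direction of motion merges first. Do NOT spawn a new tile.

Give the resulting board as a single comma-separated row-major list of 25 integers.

Answer: 0, 0, 32, 4, 128, 0, 4, 16, 4, 8, 0, 0, 0, 128, 4, 0, 0, 0, 0, 4, 0, 8, 4, 16, 64

Derivation:
Slide right:
row 0: [32, 4, 64, 0, 64] -> [0, 0, 32, 4, 128]
row 1: [4, 16, 4, 4, 4] -> [0, 4, 16, 4, 8]
row 2: [0, 0, 64, 64, 4] -> [0, 0, 0, 128, 4]
row 3: [2, 0, 0, 0, 2] -> [0, 0, 0, 0, 4]
row 4: [8, 0, 4, 16, 64] -> [0, 8, 4, 16, 64]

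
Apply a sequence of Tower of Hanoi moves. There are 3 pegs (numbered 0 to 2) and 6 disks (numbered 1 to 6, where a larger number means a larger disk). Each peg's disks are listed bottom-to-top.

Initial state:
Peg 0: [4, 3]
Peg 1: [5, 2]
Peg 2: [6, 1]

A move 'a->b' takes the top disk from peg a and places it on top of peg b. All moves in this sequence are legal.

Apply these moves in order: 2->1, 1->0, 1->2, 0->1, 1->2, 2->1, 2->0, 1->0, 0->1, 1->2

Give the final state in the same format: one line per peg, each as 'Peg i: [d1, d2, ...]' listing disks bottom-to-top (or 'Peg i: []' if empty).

Answer: Peg 0: [4, 3, 2]
Peg 1: [5]
Peg 2: [6, 1]

Derivation:
After move 1 (2->1):
Peg 0: [4, 3]
Peg 1: [5, 2, 1]
Peg 2: [6]

After move 2 (1->0):
Peg 0: [4, 3, 1]
Peg 1: [5, 2]
Peg 2: [6]

After move 3 (1->2):
Peg 0: [4, 3, 1]
Peg 1: [5]
Peg 2: [6, 2]

After move 4 (0->1):
Peg 0: [4, 3]
Peg 1: [5, 1]
Peg 2: [6, 2]

After move 5 (1->2):
Peg 0: [4, 3]
Peg 1: [5]
Peg 2: [6, 2, 1]

After move 6 (2->1):
Peg 0: [4, 3]
Peg 1: [5, 1]
Peg 2: [6, 2]

After move 7 (2->0):
Peg 0: [4, 3, 2]
Peg 1: [5, 1]
Peg 2: [6]

After move 8 (1->0):
Peg 0: [4, 3, 2, 1]
Peg 1: [5]
Peg 2: [6]

After move 9 (0->1):
Peg 0: [4, 3, 2]
Peg 1: [5, 1]
Peg 2: [6]

After move 10 (1->2):
Peg 0: [4, 3, 2]
Peg 1: [5]
Peg 2: [6, 1]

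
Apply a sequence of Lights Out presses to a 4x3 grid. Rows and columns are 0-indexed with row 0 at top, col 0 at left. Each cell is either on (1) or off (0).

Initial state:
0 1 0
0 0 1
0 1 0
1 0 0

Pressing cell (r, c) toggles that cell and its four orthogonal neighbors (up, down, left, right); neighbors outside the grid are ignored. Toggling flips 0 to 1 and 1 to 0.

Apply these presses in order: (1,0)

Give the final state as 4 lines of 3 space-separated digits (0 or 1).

Answer: 1 1 0
1 1 1
1 1 0
1 0 0

Derivation:
After press 1 at (1,0):
1 1 0
1 1 1
1 1 0
1 0 0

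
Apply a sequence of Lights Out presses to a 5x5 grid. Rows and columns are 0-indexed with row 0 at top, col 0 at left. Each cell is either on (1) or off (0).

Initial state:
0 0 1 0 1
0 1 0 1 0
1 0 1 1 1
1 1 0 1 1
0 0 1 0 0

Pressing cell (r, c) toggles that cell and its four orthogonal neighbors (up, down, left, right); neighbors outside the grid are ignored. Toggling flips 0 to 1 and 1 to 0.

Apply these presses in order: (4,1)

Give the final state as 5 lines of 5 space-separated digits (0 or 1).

After press 1 at (4,1):
0 0 1 0 1
0 1 0 1 0
1 0 1 1 1
1 0 0 1 1
1 1 0 0 0

Answer: 0 0 1 0 1
0 1 0 1 0
1 0 1 1 1
1 0 0 1 1
1 1 0 0 0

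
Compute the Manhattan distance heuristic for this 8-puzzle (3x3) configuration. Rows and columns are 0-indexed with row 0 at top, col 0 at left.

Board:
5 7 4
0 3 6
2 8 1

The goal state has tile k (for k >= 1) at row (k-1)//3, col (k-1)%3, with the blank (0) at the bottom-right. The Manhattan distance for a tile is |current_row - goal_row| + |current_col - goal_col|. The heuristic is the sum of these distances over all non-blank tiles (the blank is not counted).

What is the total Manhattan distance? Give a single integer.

Tile 5: (0,0)->(1,1) = 2
Tile 7: (0,1)->(2,0) = 3
Tile 4: (0,2)->(1,0) = 3
Tile 3: (1,1)->(0,2) = 2
Tile 6: (1,2)->(1,2) = 0
Tile 2: (2,0)->(0,1) = 3
Tile 8: (2,1)->(2,1) = 0
Tile 1: (2,2)->(0,0) = 4
Sum: 2 + 3 + 3 + 2 + 0 + 3 + 0 + 4 = 17

Answer: 17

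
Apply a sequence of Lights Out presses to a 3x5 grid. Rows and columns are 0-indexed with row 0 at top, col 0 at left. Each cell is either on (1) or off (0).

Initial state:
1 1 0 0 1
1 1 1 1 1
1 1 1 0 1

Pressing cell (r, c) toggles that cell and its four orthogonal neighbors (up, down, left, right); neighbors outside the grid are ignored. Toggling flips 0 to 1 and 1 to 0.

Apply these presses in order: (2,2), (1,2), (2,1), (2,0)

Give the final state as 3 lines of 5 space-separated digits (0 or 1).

After press 1 at (2,2):
1 1 0 0 1
1 1 0 1 1
1 0 0 1 1

After press 2 at (1,2):
1 1 1 0 1
1 0 1 0 1
1 0 1 1 1

After press 3 at (2,1):
1 1 1 0 1
1 1 1 0 1
0 1 0 1 1

After press 4 at (2,0):
1 1 1 0 1
0 1 1 0 1
1 0 0 1 1

Answer: 1 1 1 0 1
0 1 1 0 1
1 0 0 1 1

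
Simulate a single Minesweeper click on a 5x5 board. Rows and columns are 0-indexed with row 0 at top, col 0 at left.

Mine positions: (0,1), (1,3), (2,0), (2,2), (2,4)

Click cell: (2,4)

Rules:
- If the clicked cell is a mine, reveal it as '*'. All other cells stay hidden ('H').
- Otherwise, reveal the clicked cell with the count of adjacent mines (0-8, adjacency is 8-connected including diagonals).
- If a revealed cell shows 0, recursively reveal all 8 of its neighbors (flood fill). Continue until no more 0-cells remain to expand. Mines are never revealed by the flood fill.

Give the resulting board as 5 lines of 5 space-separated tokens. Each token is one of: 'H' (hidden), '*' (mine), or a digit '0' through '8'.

H H H H H
H H H H H
H H H H *
H H H H H
H H H H H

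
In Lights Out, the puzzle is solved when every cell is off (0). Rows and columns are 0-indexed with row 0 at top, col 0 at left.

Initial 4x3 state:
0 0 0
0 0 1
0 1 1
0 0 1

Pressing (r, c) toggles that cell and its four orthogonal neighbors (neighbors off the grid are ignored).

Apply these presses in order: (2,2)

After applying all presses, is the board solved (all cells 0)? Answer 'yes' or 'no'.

Answer: yes

Derivation:
After press 1 at (2,2):
0 0 0
0 0 0
0 0 0
0 0 0

Lights still on: 0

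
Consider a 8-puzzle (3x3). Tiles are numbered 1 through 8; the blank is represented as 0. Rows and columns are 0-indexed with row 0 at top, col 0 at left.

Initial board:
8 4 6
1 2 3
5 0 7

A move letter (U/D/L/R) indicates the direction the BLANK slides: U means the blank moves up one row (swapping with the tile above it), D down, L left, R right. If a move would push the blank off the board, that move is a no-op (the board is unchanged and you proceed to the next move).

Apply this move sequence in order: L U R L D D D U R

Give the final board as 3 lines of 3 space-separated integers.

After move 1 (L):
8 4 6
1 2 3
0 5 7

After move 2 (U):
8 4 6
0 2 3
1 5 7

After move 3 (R):
8 4 6
2 0 3
1 5 7

After move 4 (L):
8 4 6
0 2 3
1 5 7

After move 5 (D):
8 4 6
1 2 3
0 5 7

After move 6 (D):
8 4 6
1 2 3
0 5 7

After move 7 (D):
8 4 6
1 2 3
0 5 7

After move 8 (U):
8 4 6
0 2 3
1 5 7

After move 9 (R):
8 4 6
2 0 3
1 5 7

Answer: 8 4 6
2 0 3
1 5 7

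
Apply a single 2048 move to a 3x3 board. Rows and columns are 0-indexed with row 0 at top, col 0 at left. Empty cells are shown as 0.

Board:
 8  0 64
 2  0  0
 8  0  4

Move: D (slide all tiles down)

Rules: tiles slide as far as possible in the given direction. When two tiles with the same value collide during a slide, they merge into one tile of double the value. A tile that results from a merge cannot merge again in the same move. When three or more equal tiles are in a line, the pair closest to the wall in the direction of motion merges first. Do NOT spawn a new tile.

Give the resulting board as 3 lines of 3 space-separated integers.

Answer:  8  0  0
 2  0 64
 8  0  4

Derivation:
Slide down:
col 0: [8, 2, 8] -> [8, 2, 8]
col 1: [0, 0, 0] -> [0, 0, 0]
col 2: [64, 0, 4] -> [0, 64, 4]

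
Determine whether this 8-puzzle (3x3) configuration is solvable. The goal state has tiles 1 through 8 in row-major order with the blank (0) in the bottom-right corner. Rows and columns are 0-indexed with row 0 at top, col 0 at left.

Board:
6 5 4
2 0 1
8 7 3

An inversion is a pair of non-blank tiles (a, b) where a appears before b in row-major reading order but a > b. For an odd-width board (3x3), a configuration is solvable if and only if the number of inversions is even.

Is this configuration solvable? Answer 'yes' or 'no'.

Answer: yes

Derivation:
Inversions (pairs i<j in row-major order where tile[i] > tile[j] > 0): 16
16 is even, so the puzzle is solvable.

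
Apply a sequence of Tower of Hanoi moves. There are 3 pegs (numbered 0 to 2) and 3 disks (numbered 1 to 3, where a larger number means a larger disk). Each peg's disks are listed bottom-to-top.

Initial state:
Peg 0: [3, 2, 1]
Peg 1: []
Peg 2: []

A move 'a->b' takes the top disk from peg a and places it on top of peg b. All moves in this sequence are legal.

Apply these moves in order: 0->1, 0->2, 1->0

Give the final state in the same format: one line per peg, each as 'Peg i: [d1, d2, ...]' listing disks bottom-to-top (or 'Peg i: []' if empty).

After move 1 (0->1):
Peg 0: [3, 2]
Peg 1: [1]
Peg 2: []

After move 2 (0->2):
Peg 0: [3]
Peg 1: [1]
Peg 2: [2]

After move 3 (1->0):
Peg 0: [3, 1]
Peg 1: []
Peg 2: [2]

Answer: Peg 0: [3, 1]
Peg 1: []
Peg 2: [2]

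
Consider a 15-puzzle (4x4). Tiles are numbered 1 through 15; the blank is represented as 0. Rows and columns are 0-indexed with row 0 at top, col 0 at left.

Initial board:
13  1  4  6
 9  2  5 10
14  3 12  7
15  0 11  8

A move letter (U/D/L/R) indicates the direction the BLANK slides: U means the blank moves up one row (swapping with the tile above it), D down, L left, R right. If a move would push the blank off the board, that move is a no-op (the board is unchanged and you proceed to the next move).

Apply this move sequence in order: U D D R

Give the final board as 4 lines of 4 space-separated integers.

Answer: 13  1  4  6
 9  2  5 10
14  3 12  7
15 11  0  8

Derivation:
After move 1 (U):
13  1  4  6
 9  2  5 10
14  0 12  7
15  3 11  8

After move 2 (D):
13  1  4  6
 9  2  5 10
14  3 12  7
15  0 11  8

After move 3 (D):
13  1  4  6
 9  2  5 10
14  3 12  7
15  0 11  8

After move 4 (R):
13  1  4  6
 9  2  5 10
14  3 12  7
15 11  0  8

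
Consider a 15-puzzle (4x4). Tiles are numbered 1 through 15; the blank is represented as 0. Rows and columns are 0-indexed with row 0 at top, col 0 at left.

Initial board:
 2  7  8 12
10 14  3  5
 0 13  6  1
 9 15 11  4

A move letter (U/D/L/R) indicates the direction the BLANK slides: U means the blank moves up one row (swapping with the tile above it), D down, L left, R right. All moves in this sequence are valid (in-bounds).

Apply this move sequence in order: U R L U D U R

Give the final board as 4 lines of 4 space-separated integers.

After move 1 (U):
 2  7  8 12
 0 14  3  5
10 13  6  1
 9 15 11  4

After move 2 (R):
 2  7  8 12
14  0  3  5
10 13  6  1
 9 15 11  4

After move 3 (L):
 2  7  8 12
 0 14  3  5
10 13  6  1
 9 15 11  4

After move 4 (U):
 0  7  8 12
 2 14  3  5
10 13  6  1
 9 15 11  4

After move 5 (D):
 2  7  8 12
 0 14  3  5
10 13  6  1
 9 15 11  4

After move 6 (U):
 0  7  8 12
 2 14  3  5
10 13  6  1
 9 15 11  4

After move 7 (R):
 7  0  8 12
 2 14  3  5
10 13  6  1
 9 15 11  4

Answer:  7  0  8 12
 2 14  3  5
10 13  6  1
 9 15 11  4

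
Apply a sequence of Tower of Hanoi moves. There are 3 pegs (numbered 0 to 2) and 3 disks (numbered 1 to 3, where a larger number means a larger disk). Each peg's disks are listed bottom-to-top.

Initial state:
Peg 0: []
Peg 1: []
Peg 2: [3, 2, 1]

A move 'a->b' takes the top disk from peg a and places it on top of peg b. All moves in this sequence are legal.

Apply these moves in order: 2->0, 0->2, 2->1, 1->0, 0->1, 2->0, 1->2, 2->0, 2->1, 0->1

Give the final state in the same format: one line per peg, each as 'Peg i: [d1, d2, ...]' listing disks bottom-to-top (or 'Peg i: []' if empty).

After move 1 (2->0):
Peg 0: [1]
Peg 1: []
Peg 2: [3, 2]

After move 2 (0->2):
Peg 0: []
Peg 1: []
Peg 2: [3, 2, 1]

After move 3 (2->1):
Peg 0: []
Peg 1: [1]
Peg 2: [3, 2]

After move 4 (1->0):
Peg 0: [1]
Peg 1: []
Peg 2: [3, 2]

After move 5 (0->1):
Peg 0: []
Peg 1: [1]
Peg 2: [3, 2]

After move 6 (2->0):
Peg 0: [2]
Peg 1: [1]
Peg 2: [3]

After move 7 (1->2):
Peg 0: [2]
Peg 1: []
Peg 2: [3, 1]

After move 8 (2->0):
Peg 0: [2, 1]
Peg 1: []
Peg 2: [3]

After move 9 (2->1):
Peg 0: [2, 1]
Peg 1: [3]
Peg 2: []

After move 10 (0->1):
Peg 0: [2]
Peg 1: [3, 1]
Peg 2: []

Answer: Peg 0: [2]
Peg 1: [3, 1]
Peg 2: []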